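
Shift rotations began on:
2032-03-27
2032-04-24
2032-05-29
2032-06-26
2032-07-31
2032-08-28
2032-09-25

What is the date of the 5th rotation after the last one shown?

These are Saturdays with 28, 35, 28, 35, 28, 28-day gaps.
Each is the final Saturday of its month — 2032-05-29 is past the 28th, so '4th Saturday' doesn't fit.
October 2032 ends with Saturday 2032-10-30.
November 2032 ends with Saturday 2032-11-27.
December 2032 ends with Saturday 2032-12-25.
January 2033 ends with Saturday 2033-01-29.
February 2033 ends with Saturday 2033-02-26.

2033-02-26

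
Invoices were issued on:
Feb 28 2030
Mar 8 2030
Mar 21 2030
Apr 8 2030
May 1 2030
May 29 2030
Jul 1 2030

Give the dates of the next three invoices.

Aug 8 2030, Sep 20 2030, Nov 7 2030

The spacing grows by 5 each time: 8, 13, 18, 23, 28, 33 days.
Next gap: 38 days. Jul 1 2030 + 38 days = Aug 8 2030.
Next gap: 43 days. Aug 8 2030 + 43 days = Sep 20 2030.
Next gap: 48 days. Sep 20 2030 + 48 days = Nov 7 2030.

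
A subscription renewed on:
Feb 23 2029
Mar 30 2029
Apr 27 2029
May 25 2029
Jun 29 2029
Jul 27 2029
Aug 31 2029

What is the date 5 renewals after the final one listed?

Jan 25 2030

These are Fridays with 35, 28, 28, 35, 28, 35-day gaps.
Each is the final Friday of its month — Mar 30 2029 is past the 28th, so '4th Friday' doesn't fit.
September 2029 ends with Friday Sep 28 2029.
October 2029 ends with Friday Oct 26 2029.
Last Friday of November 2029: Nov 30 2029.
Last Friday of December 2029: Dec 28 2029.
January 2030 ends with Friday Jan 25 2030.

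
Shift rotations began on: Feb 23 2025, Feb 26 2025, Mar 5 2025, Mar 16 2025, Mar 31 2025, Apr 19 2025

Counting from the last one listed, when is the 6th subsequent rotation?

Intervals are 3, 7, 11, 15, 19 days — an arithmetic progression with common difference 4.
Next gap: 23 days. Apr 19 2025 + 23 days = May 12 2025.
Next gap: 27 days. May 12 2025 + 27 days = Jun 8 2025.
Next gap: 31 days. Jun 8 2025 + 31 days = Jul 9 2025.
Next gap: 35 days. Jul 9 2025 + 35 days = Aug 13 2025.
Next gap: 39 days. Aug 13 2025 + 39 days = Sep 21 2025.
Next gap: 43 days. Sep 21 2025 + 43 days = Nov 3 2025.

Nov 3 2025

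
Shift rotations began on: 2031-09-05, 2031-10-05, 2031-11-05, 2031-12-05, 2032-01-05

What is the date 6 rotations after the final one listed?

Gaps: 30, 31, 30, 31 days — not constant. Every event is on the 5th of the month.
Pattern: the 5th of each month.
Next: February 2032 → 2032-02-05.
March 2032: 2032-03-05.
April 2032: 2032-04-05.
May 2032: 2032-05-05.
Next: June 2032 → 2032-06-05.
Next: July 2032 → 2032-07-05.

2032-07-05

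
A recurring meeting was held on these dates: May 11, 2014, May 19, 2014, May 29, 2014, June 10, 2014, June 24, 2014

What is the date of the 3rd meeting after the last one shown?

August 17, 2014

The spacing grows by 2 each time: 8, 10, 12, 14 days.
Next gap: 16 days. June 24, 2014 + 16 days = July 10, 2014.
Next gap: 18 days. July 10, 2014 + 18 days = July 28, 2014.
Next gap: 20 days. July 28, 2014 + 20 days = August 17, 2014.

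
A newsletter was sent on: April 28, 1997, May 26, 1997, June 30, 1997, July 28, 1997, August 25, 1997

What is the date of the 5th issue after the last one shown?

Every date is a Monday; gaps 28, 35, 28, 28 days.
Each is the last Monday of its month (at least one falls on the 29th or later, ruling out '4th Monday').
September 1997 ends with Monday September 29, 1997.
October 1997 ends with Monday October 27, 1997.
Last Monday of November 1997: November 24, 1997.
December 1997 ends with Monday December 29, 1997.
Last Monday of January 1998: January 26, 1998.

January 26, 1998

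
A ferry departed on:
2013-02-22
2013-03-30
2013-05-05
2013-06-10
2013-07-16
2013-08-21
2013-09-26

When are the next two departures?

Gaps between consecutive events: 36, 36, 36, 36, 36, 36 days — a constant 36-day interval.
2013-09-26 + 36 days = 2013-11-01.
2013-11-01 + 36 days = 2013-12-07.

2013-11-01, 2013-12-07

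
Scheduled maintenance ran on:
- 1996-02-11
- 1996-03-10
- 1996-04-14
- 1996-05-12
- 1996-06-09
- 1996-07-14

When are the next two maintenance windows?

1996-08-11, 1996-09-08

Gaps: 28, 35, 28, 28, 35 days — a mix of 28 and 35. Every date is a Sunday.
Each is the 2nd Sunday of its month.
August 1996 — 2nd Sunday is 1996-08-11.
September 1996 — 2nd Sunday is 1996-09-08.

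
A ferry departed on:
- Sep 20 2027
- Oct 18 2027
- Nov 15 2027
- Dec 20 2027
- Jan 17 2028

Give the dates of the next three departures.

Feb 21 2028, Mar 20 2028, Apr 17 2028

All dates are Mondays, 28, 28, 35, 28 days apart.
Specifically, the 3rd Monday of each month.
February 2028 — 3rd Monday is Feb 21 2028.
March 2028 — 3rd Monday is Mar 20 2028.
April 2028 — 3rd Monday is Apr 17 2028.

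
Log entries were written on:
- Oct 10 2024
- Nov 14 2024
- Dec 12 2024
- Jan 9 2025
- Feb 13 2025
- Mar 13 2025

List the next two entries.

Gaps: 35, 28, 28, 35, 28 days — a mix of 28 and 35. Every date is a Thursday.
Each is the 2nd Thursday of its month.
April 2025 — 2nd Thursday is Apr 10 2025.
2nd Thursday of May 2025: May 8 2025.

Apr 10 2025, May 8 2025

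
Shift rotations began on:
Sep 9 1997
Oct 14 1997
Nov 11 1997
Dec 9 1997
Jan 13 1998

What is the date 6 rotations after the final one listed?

All dates are Tuesdays, 35, 28, 28, 35 days apart.
Specifically, the 2nd Tuesday of each month.
2nd Tuesday of February 1998: Feb 10 1998.
March 1998 — 2nd Tuesday is Mar 10 1998.
April 1998 — 2nd Tuesday is Apr 14 1998.
May 1998 — 2nd Tuesday is May 12 1998.
June 1998 — 2nd Tuesday is Jun 9 1998.
July 1998 — 2nd Tuesday is Jul 14 1998.

Jul 14 1998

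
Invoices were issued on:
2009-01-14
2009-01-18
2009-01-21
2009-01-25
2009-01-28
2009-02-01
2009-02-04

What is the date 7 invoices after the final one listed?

2009-03-01

The gap pattern 4, 3, 4, 3, 4, 3 repeats every 2 events.
These are the Wednesdays and Sundays of each week.
The following Sunday is 2009-02-08.
The following Wednesday is 2009-02-11.
Next Sunday: 2009-02-15.
Next Wednesday: 2009-02-18.
Next Sunday: 2009-02-22.
Next Wednesday: 2009-02-25.
The following Sunday is 2009-03-01.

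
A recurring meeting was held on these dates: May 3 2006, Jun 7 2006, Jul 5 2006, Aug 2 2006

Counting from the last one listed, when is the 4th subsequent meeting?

Dec 6 2006

All dates are Wednesdays, 35, 28, 28 days apart.
Specifically, the 1st Wednesday of each month.
September 2006 — 1st Wednesday is Sep 6 2006.
1st Wednesday of October 2006: Oct 4 2006.
1st Wednesday of November 2006: Nov 1 2006.
December 2006 — 1st Wednesday is Dec 6 2006.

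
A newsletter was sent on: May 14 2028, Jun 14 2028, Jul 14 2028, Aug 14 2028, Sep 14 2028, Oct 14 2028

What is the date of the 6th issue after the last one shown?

Each date is the 14th; the gaps (31, 30, 31, 31, 30) track the month lengths.
The rule is the 14th of each month.
November 2028: Nov 14 2028.
December 2028: Dec 14 2028.
January 2029: Jan 14 2029.
Next: February 2029 → Feb 14 2029.
March 2029: Mar 14 2029.
Next: April 2029 → Apr 14 2029.

Apr 14 2029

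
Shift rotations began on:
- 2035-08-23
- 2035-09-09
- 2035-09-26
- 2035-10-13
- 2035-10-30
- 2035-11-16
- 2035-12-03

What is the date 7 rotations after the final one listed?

2036-03-31

The spacing is 17, 17, 17, 17, 17, 17 days — always 17 days.
2035-12-03 + 17 days = 2035-12-20.
2035-12-20 + 17 days = 2036-01-06.
2036-01-06 + 17 days = 2036-01-23.
2036-01-23 + 17 days = 2036-02-09.
2036-02-09 + 17 days = 2036-02-26.
2036-02-26 + 17 days = 2036-03-14.
2036-03-14 + 17 days = 2036-03-31.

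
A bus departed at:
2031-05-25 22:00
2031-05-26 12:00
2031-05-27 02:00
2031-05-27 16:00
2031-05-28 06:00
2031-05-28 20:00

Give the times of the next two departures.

Spacing: 14, 14, 14, 14, 14 h — constant 14 h.
2031-05-28 20:00 + 14 h = 2031-05-29 10:00.
2031-05-29 10:00 + 14 h = 2031-05-30 00:00.

2031-05-29 10:00, 2031-05-30 00:00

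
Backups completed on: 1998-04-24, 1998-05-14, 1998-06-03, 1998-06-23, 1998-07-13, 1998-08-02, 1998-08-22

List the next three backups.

Gaps between consecutive events: 20, 20, 20, 20, 20, 20 days — a constant 20-day interval.
1998-08-22 + 20 days = 1998-09-11.
1998-09-11 + 20 days = 1998-10-01.
1998-10-01 + 20 days = 1998-10-21.

1998-09-11, 1998-10-01, 1998-10-21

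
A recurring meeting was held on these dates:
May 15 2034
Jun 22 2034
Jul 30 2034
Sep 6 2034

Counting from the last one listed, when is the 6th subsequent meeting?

Apr 22 2035

Every event comes 38 days after the last (38, 38, 38).
Sep 6 2034 + 38 days = Oct 14 2034.
Oct 14 2034 + 38 days = Nov 21 2034.
Nov 21 2034 + 38 days = Dec 29 2034.
Dec 29 2034 + 38 days = Feb 5 2035.
Feb 5 2035 + 38 days = Mar 15 2035.
Mar 15 2035 + 38 days = Apr 22 2035.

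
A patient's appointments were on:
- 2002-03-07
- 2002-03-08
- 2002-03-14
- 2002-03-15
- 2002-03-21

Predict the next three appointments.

Gaps: 1, 6, 1, 6 days — not constant, but cyclic with period 2.
The events fall on every Thursday and Friday.
Next Friday: 2002-03-22.
Next Thursday: 2002-03-28.
Next Friday: 2002-03-29.

2002-03-22, 2002-03-28, 2002-03-29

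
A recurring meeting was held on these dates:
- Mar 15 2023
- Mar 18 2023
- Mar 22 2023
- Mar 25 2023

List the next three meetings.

Mar 29 2023, Apr 1 2023, Apr 5 2023

Every event lands on a Wednesday or Saturday (gaps cycle 3, 4, 3).
So the schedule is: every Wednesday and Saturday.
Next Wednesday: Mar 29 2023.
Next Saturday: Apr 1 2023.
Next Wednesday: Apr 5 2023.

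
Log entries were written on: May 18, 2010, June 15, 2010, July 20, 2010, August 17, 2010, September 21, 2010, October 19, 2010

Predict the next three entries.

November 16, 2010; December 21, 2010; January 18, 2011

These are Tuesdays at 28- or 35-day spacing (28, 35, 28, 35, 28).
The pattern: 3rd Tuesday of the month.
3rd Tuesday of November 2010: November 16, 2010.
3rd Tuesday of December 2010: December 21, 2010.
3rd Tuesday of January 2011: January 18, 2011.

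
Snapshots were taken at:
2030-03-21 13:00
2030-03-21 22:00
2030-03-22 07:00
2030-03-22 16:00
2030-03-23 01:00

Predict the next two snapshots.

Spacing: 9, 9, 9, 9 h — constant 9 h.
2030-03-23 01:00 + 9 h = 2030-03-23 10:00.
2030-03-23 10:00 + 9 h = 2030-03-23 19:00.

2030-03-23 10:00, 2030-03-23 19:00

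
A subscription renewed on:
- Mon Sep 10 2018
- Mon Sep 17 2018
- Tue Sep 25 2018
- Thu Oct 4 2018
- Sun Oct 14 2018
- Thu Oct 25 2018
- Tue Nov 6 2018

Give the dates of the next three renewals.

Intervals are 7, 8, 9, 10, 11, 12 days — an arithmetic progression with common difference 1.
Next gap: 13 days. Tue Nov 6 2018 + 13 days = Mon Nov 19 2018.
Next gap: 14 days. Mon Nov 19 2018 + 14 days = Mon Dec 3 2018.
Next gap: 15 days. Mon Dec 3 2018 + 15 days = Tue Dec 18 2018.

Mon Nov 19 2018, Mon Dec 3 2018, Tue Dec 18 2018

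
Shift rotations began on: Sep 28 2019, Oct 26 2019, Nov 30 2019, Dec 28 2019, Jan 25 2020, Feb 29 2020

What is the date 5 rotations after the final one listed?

All Saturdays; the gaps (28, 35, 28, 28, 35) vary with month length.
This is the last Saturday of each month.
March 2020 ends with Saturday Mar 28 2020.
April 2020 ends with Saturday Apr 25 2020.
Last Saturday of May 2020: May 30 2020.
June 2020 ends with Saturday Jun 27 2020.
Last Saturday of July 2020: Jul 25 2020.

Jul 25 2020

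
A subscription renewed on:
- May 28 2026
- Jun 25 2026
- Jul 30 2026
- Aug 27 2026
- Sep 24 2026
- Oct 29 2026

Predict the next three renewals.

Every date is a Thursday; gaps 28, 35, 28, 28, 35 days.
Each is the last Thursday of its month (at least one falls on the 29th or later, ruling out '4th Thursday').
November 2026 ends with Thursday Nov 26 2026.
Last Thursday of December 2026: Dec 31 2026.
Last Thursday of January 2027: Jan 28 2027.

Nov 26 2026, Dec 31 2026, Jan 28 2027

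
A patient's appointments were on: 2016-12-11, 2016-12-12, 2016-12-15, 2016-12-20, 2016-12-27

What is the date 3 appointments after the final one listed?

Gaps: 1, 3, 5, 7 days — each gap is 2 larger than the previous one.
Next gap: 9 days. 2016-12-27 + 9 days = 2017-01-05.
Next gap: 11 days. 2017-01-05 + 11 days = 2017-01-16.
Next gap: 13 days. 2017-01-16 + 13 days = 2017-01-29.

2017-01-29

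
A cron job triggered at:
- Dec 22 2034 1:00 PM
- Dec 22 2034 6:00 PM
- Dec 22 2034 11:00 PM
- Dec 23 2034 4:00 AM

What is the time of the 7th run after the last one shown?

Dec 24 2034 3:00 PM

Spacing: 5, 5, 5 h — constant 5 h.
Dec 23 2034 4:00 AM + 5 h = Dec 23 2034 9:00 AM.
Dec 23 2034 9:00 AM + 5 h = Dec 23 2034 2:00 PM.
Dec 23 2034 2:00 PM + 5 h = Dec 23 2034 7:00 PM.
Dec 23 2034 7:00 PM + 5 h = Dec 24 2034 12:00 AM.
Dec 24 2034 12:00 AM + 5 h = Dec 24 2034 5:00 AM.
Dec 24 2034 5:00 AM + 5 h = Dec 24 2034 10:00 AM.
Dec 24 2034 10:00 AM + 5 h = Dec 24 2034 3:00 PM.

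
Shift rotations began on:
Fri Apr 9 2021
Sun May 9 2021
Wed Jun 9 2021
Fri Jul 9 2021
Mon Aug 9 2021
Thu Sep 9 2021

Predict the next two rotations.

Each date is the 9th; the gaps (30, 31, 30, 31, 31) track the month lengths.
The rule is the 9th of each month.
October 2021: Sat Oct 9 2021.
November 2021: Tue Nov 9 2021.

Sat Oct 9 2021, Tue Nov 9 2021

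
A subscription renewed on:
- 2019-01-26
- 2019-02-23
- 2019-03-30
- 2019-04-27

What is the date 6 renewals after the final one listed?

These are Saturdays with 28, 35, 28-day gaps.
Each is the final Saturday of its month — 2019-03-30 is past the 28th, so '4th Saturday' doesn't fit.
May 2019 ends with Saturday 2019-05-25.
June 2019 ends with Saturday 2019-06-29.
July 2019 ends with Saturday 2019-07-27.
August 2019 ends with Saturday 2019-08-31.
Last Saturday of September 2019: 2019-09-28.
October 2019 ends with Saturday 2019-10-26.

2019-10-26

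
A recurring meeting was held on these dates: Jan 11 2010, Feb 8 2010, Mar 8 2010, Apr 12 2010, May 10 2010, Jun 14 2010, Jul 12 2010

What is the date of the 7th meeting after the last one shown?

All dates are Mondays, 28, 28, 35, 28, 35, 28 days apart.
Specifically, the 2nd Monday of each month.
August 2010 — 2nd Monday is Aug 9 2010.
September 2010 — 2nd Monday is Sep 13 2010.
2nd Monday of October 2010: Oct 11 2010.
2nd Monday of November 2010: Nov 8 2010.
December 2010 — 2nd Monday is Dec 13 2010.
January 2011 — 2nd Monday is Jan 10 2011.
2nd Monday of February 2011: Feb 14 2011.

Feb 14 2011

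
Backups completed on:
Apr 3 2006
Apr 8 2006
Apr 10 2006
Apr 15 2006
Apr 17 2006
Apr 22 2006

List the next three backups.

Apr 24 2006, Apr 29 2006, May 1 2006

The gap pattern 5, 2, 5, 2, 5 repeats every 2 events.
These are the Mondays and Saturdays of each week.
The following Monday is Apr 24 2006.
The following Saturday is Apr 29 2006.
Next Monday: May 1 2006.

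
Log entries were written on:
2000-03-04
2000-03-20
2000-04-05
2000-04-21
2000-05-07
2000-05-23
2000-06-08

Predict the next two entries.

The spacing is 16, 16, 16, 16, 16, 16 days — always 16 days.
2000-06-08 + 16 days = 2000-06-24.
2000-06-24 + 16 days = 2000-07-10.

2000-06-24, 2000-07-10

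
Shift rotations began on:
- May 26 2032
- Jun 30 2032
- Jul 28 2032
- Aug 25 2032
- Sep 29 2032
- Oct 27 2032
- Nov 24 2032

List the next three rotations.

These are Wednesdays with 35, 28, 28, 35, 28, 28-day gaps.
Each is the final Wednesday of its month — Jun 30 2032 is past the 28th, so '4th Wednesday' doesn't fit.
December 2032 ends with Wednesday Dec 29 2032.
January 2033 ends with Wednesday Jan 26 2033.
February 2033 ends with Wednesday Feb 23 2033.

Dec 29 2032, Jan 26 2033, Feb 23 2033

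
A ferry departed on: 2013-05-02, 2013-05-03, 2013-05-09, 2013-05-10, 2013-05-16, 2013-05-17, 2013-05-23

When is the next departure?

2013-05-24

Every event lands on a Thursday or Friday (gaps cycle 1, 6, 1, 6, 1, 6).
So the schedule is: every Thursday and Friday.
The following Friday is 2013-05-24.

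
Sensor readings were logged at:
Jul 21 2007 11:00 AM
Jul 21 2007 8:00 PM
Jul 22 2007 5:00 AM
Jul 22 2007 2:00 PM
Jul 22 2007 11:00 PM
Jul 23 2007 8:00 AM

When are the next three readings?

Jul 23 2007 5:00 PM, Jul 24 2007 2:00 AM, Jul 24 2007 11:00 AM

The interval is a steady 9 hours (9, 9, 9, 9, 9).
Jul 23 2007 8:00 AM + 9 h = Jul 23 2007 5:00 PM.
Jul 23 2007 5:00 PM + 9 h = Jul 24 2007 2:00 AM.
Jul 24 2007 2:00 AM + 9 h = Jul 24 2007 11:00 AM.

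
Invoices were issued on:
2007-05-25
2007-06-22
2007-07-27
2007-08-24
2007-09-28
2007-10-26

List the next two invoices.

2007-11-23, 2007-12-28

Gaps: 28, 35, 28, 35, 28 days — a mix of 28 and 35. Every date is a Friday.
Each is the 4th Friday of its month.
4th Friday of November 2007: 2007-11-23.
December 2007 — 4th Friday is 2007-12-28.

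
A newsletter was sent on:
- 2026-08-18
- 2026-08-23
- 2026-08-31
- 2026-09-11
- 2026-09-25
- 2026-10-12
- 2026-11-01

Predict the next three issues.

2026-11-24, 2026-12-20, 2027-01-18

Intervals are 5, 8, 11, 14, 17, 20 days — an arithmetic progression with common difference 3.
Next gap: 23 days. 2026-11-01 + 23 days = 2026-11-24.
Next gap: 26 days. 2026-11-24 + 26 days = 2026-12-20.
Next gap: 29 days. 2026-12-20 + 29 days = 2027-01-18.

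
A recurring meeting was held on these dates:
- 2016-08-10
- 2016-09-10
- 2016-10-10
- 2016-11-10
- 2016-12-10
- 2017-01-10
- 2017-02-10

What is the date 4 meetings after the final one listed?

The day-of-month is always 10 (31, 30, 31, 30, 31, 31 days between events).
So this recurs on the 10th of each month.
March 2017: 2017-03-10.
April 2017: 2017-04-10.
Next: May 2017 → 2017-05-10.
June 2017: 2017-06-10.

2017-06-10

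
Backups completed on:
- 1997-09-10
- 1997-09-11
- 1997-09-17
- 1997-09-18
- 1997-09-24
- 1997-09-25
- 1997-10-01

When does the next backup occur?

1997-10-02

Gaps: 1, 6, 1, 6, 1, 6 days — not constant, but cyclic with period 2.
The events fall on every Wednesday and Thursday.
The following Thursday is 1997-10-02.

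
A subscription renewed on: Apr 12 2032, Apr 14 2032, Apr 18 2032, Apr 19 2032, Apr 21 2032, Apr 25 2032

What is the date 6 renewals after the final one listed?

May 9 2032

Every event lands on a Monday or Wednesday or Sunday (gaps cycle 2, 4, 1, 2, 4).
So the schedule is: every Monday, Wednesday and Sunday.
The following Monday is Apr 26 2032.
The following Wednesday is Apr 28 2032.
Next Sunday: May 2 2032.
The following Monday is May 3 2032.
The following Wednesday is May 5 2032.
Next Sunday: May 9 2032.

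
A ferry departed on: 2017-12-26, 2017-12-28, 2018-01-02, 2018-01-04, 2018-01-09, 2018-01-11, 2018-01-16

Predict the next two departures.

Gaps: 2, 5, 2, 5, 2, 5 days — not constant, but cyclic with period 2.
The events fall on every Tuesday and Thursday.
The following Thursday is 2018-01-18.
The following Tuesday is 2018-01-23.

2018-01-18, 2018-01-23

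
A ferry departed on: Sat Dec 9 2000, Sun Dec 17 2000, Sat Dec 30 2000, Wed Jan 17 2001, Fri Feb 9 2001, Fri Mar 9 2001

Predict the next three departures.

The spacing grows by 5 each time: 8, 13, 18, 23, 28 days.
Next gap: 33 days. Fri Mar 9 2001 + 33 days = Wed Apr 11 2001.
Next gap: 38 days. Wed Apr 11 2001 + 38 days = Sat May 19 2001.
Next gap: 43 days. Sat May 19 2001 + 43 days = Sun Jul 1 2001.

Wed Apr 11 2001, Sat May 19 2001, Sun Jul 1 2001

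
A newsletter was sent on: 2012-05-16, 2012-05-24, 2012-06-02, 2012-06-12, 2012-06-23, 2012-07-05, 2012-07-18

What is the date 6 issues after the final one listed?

2012-10-25

Intervals are 8, 9, 10, 11, 12, 13 days — an arithmetic progression with common difference 1.
Next gap: 14 days. 2012-07-18 + 14 days = 2012-08-01.
Next gap: 15 days. 2012-08-01 + 15 days = 2012-08-16.
Next gap: 16 days. 2012-08-16 + 16 days = 2012-09-01.
Next gap: 17 days. 2012-09-01 + 17 days = 2012-09-18.
Next gap: 18 days. 2012-09-18 + 18 days = 2012-10-06.
Next gap: 19 days. 2012-10-06 + 19 days = 2012-10-25.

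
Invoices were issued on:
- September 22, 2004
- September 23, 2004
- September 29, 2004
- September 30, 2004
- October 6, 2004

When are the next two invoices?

Every event lands on a Wednesday or Thursday (gaps cycle 1, 6, 1, 6).
So the schedule is: every Wednesday and Thursday.
Next Thursday: October 7, 2004.
The following Wednesday is October 13, 2004.

October 7, 2004; October 13, 2004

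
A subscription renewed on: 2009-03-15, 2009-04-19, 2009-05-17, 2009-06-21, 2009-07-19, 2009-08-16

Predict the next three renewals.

These are Sundays at 28- or 35-day spacing (35, 28, 35, 28, 28).
The pattern: 3rd Sunday of the month.
September 2009 — 3rd Sunday is 2009-09-20.
3rd Sunday of October 2009: 2009-10-18.
November 2009 — 3rd Sunday is 2009-11-15.

2009-09-20, 2009-10-18, 2009-11-15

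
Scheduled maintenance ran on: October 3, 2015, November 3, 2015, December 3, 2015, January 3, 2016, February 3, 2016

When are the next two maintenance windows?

The day-of-month is always 3 (31, 30, 31, 31 days between events).
So this recurs on the 3rd of each month.
Next: March 2016 → March 3, 2016.
April 2016: April 3, 2016.

March 3, 2016; April 3, 2016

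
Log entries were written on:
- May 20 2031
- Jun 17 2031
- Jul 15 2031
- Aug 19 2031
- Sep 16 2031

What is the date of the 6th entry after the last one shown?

Mar 16 2032

All dates are Tuesdays, 28, 28, 35, 28 days apart.
Specifically, the 3rd Tuesday of each month.
3rd Tuesday of October 2031: Oct 21 2031.
November 2031 — 3rd Tuesday is Nov 18 2031.
December 2031 — 3rd Tuesday is Dec 16 2031.
3rd Tuesday of January 2032: Jan 20 2032.
February 2032 — 3rd Tuesday is Feb 17 2032.
March 2032 — 3rd Tuesday is Mar 16 2032.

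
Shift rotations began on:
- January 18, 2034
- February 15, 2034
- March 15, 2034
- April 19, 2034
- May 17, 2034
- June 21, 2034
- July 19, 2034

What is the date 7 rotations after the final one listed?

These are Wednesdays at 28- or 35-day spacing (28, 28, 35, 28, 35, 28).
The pattern: 3rd Wednesday of the month.
3rd Wednesday of August 2034: August 16, 2034.
3rd Wednesday of September 2034: September 20, 2034.
October 2034 — 3rd Wednesday is October 18, 2034.
3rd Wednesday of November 2034: November 15, 2034.
3rd Wednesday of December 2034: December 20, 2034.
3rd Wednesday of January 2035: January 17, 2035.
February 2035 — 3rd Wednesday is February 21, 2035.

February 21, 2035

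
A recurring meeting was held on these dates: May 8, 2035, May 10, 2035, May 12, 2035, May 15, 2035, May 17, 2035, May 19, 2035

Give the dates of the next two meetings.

The gap pattern 2, 2, 3, 2, 2 repeats every 3 events.
These are the Tuesdays, Thursdays and Saturdays of each week.
The following Tuesday is May 22, 2035.
Next Thursday: May 24, 2035.

May 22, 2035; May 24, 2035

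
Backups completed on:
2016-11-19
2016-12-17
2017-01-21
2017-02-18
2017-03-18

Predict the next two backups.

2017-04-15, 2017-05-20

Gaps: 28, 35, 28, 28 days — a mix of 28 and 35. Every date is a Saturday.
Each is the 3rd Saturday of its month.
April 2017 — 3rd Saturday is 2017-04-15.
May 2017 — 3rd Saturday is 2017-05-20.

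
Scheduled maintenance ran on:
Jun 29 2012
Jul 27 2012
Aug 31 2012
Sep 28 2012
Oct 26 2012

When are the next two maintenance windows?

These are Fridays with 28, 35, 28, 28-day gaps.
Each is the final Friday of its month — Jun 29 2012 is past the 28th, so '4th Friday' doesn't fit.
November 2012 ends with Friday Nov 30 2012.
Last Friday of December 2012: Dec 28 2012.

Nov 30 2012, Dec 28 2012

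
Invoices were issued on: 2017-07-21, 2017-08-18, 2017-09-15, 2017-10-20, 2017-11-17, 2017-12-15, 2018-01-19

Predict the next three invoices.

All dates are Fridays, 28, 28, 35, 28, 28, 35 days apart.
Specifically, the 3rd Friday of each month.
February 2018 — 3rd Friday is 2018-02-16.
3rd Friday of March 2018: 2018-03-16.
3rd Friday of April 2018: 2018-04-20.

2018-02-16, 2018-03-16, 2018-04-20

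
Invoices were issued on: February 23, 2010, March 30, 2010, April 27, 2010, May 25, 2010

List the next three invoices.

June 29, 2010; July 27, 2010; August 31, 2010

All Tuesdays; the gaps (35, 28, 28) vary with month length.
This is the last Tuesday of each month.
Last Tuesday of June 2010: June 29, 2010.
Last Tuesday of July 2010: July 27, 2010.
August 2010 ends with Tuesday August 31, 2010.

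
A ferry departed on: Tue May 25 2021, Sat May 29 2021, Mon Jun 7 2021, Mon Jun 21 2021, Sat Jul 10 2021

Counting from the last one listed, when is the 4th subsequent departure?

Sat Nov 13 2021

Intervals are 4, 9, 14, 19 days — an arithmetic progression with common difference 5.
Next gap: 24 days. Sat Jul 10 2021 + 24 days = Tue Aug 3 2021.
Next gap: 29 days. Tue Aug 3 2021 + 29 days = Wed Sep 1 2021.
Next gap: 34 days. Wed Sep 1 2021 + 34 days = Tue Oct 5 2021.
Next gap: 39 days. Tue Oct 5 2021 + 39 days = Sat Nov 13 2021.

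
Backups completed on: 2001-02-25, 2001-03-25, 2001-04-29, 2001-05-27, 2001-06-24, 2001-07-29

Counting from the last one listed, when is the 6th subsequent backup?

These are Sundays with 28, 35, 28, 28, 35-day gaps.
Each is the final Sunday of its month — 2001-04-29 is past the 28th, so '4th Sunday' doesn't fit.
August 2001 ends with Sunday 2001-08-26.
Last Sunday of September 2001: 2001-09-30.
October 2001 ends with Sunday 2001-10-28.
November 2001 ends with Sunday 2001-11-25.
Last Sunday of December 2001: 2001-12-30.
January 2002 ends with Sunday 2002-01-27.

2002-01-27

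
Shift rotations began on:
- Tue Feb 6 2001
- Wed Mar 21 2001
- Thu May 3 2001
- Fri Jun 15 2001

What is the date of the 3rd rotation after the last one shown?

Mon Oct 22 2001

Every event comes 43 days after the last (43, 43, 43).
Fri Jun 15 2001 + 43 days = Sat Jul 28 2001.
Sat Jul 28 2001 + 43 days = Sun Sep 9 2001.
Sun Sep 9 2001 + 43 days = Mon Oct 22 2001.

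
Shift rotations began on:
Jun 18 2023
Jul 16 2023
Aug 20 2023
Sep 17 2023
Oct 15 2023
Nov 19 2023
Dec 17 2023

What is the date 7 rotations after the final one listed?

These are Sundays at 28- or 35-day spacing (28, 35, 28, 28, 35, 28).
The pattern: 3rd Sunday of the month.
January 2024 — 3rd Sunday is Jan 21 2024.
3rd Sunday of February 2024: Feb 18 2024.
3rd Sunday of March 2024: Mar 17 2024.
3rd Sunday of April 2024: Apr 21 2024.
May 2024 — 3rd Sunday is May 19 2024.
June 2024 — 3rd Sunday is Jun 16 2024.
3rd Sunday of July 2024: Jul 21 2024.

Jul 21 2024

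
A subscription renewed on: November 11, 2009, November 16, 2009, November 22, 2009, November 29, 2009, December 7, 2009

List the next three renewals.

Intervals are 5, 6, 7, 8 days — an arithmetic progression with common difference 1.
Next gap: 9 days. December 7, 2009 + 9 days = December 16, 2009.
Next gap: 10 days. December 16, 2009 + 10 days = December 26, 2009.
Next gap: 11 days. December 26, 2009 + 11 days = January 6, 2010.

December 16, 2009; December 26, 2009; January 6, 2010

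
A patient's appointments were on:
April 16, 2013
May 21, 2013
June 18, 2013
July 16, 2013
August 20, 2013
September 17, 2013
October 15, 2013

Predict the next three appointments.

November 19, 2013; December 17, 2013; January 21, 2014

All dates are Tuesdays, 35, 28, 28, 35, 28, 28 days apart.
Specifically, the 3rd Tuesday of each month.
3rd Tuesday of November 2013: November 19, 2013.
3rd Tuesday of December 2013: December 17, 2013.
January 2014 — 3rd Tuesday is January 21, 2014.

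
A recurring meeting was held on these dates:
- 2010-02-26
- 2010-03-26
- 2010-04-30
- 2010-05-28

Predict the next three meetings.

2010-06-25, 2010-07-30, 2010-08-27

These are Fridays with 28, 35, 28-day gaps.
Each is the final Friday of its month — 2010-04-30 is past the 28th, so '4th Friday' doesn't fit.
Last Friday of June 2010: 2010-06-25.
July 2010 ends with Friday 2010-07-30.
Last Friday of August 2010: 2010-08-27.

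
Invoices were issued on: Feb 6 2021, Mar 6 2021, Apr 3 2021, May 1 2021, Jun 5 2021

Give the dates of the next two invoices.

All dates are Saturdays, 28, 28, 28, 35 days apart.
Specifically, the 1st Saturday of each month.
1st Saturday of July 2021: Jul 3 2021.
1st Saturday of August 2021: Aug 7 2021.

Jul 3 2021, Aug 7 2021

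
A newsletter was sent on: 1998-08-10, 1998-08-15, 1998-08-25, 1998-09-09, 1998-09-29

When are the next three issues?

Gaps: 5, 10, 15, 20 days — each gap is 5 larger than the previous one.
Next gap: 25 days. 1998-09-29 + 25 days = 1998-10-24.
Next gap: 30 days. 1998-10-24 + 30 days = 1998-11-23.
Next gap: 35 days. 1998-11-23 + 35 days = 1998-12-28.

1998-10-24, 1998-11-23, 1998-12-28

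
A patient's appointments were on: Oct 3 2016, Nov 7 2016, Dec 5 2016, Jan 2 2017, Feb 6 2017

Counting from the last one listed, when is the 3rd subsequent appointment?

May 1 2017

These are Mondays at 28- or 35-day spacing (35, 28, 28, 35).
The pattern: 1st Monday of the month.
1st Monday of March 2017: Mar 6 2017.
1st Monday of April 2017: Apr 3 2017.
May 2017 — 1st Monday is May 1 2017.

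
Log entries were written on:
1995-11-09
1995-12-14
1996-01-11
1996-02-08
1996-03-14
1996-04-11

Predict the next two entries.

Gaps: 35, 28, 28, 35, 28 days — a mix of 28 and 35. Every date is a Thursday.
Each is the 2nd Thursday of its month.
2nd Thursday of May 1996: 1996-05-09.
June 1996 — 2nd Thursday is 1996-06-13.

1996-05-09, 1996-06-13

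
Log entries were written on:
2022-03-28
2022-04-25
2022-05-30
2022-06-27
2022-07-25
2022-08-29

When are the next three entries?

2022-09-26, 2022-10-31, 2022-11-28

These are Mondays with 28, 35, 28, 28, 35-day gaps.
Each is the final Monday of its month — 2022-05-30 is past the 28th, so '4th Monday' doesn't fit.
Last Monday of September 2022: 2022-09-26.
October 2022 ends with Monday 2022-10-31.
November 2022 ends with Monday 2022-11-28.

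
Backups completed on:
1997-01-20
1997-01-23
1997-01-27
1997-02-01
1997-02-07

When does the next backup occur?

Gaps: 3, 4, 5, 6 days — each gap is 1 larger than the previous one.
Next gap: 7 days. 1997-02-07 + 7 days = 1997-02-14.

1997-02-14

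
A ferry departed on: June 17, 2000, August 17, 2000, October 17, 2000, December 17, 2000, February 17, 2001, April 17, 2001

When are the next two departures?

Gaps: 61, 61, 61, 62, 59 days — not constant. Every event is on the 17th of the month.
Pattern: the 17th of every 2 months.
June 2001: June 17, 2001.
Next: August 2001 → August 17, 2001.

June 17, 2001; August 17, 2001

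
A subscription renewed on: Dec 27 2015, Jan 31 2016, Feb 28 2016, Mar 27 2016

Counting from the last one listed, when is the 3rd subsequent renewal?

Every date is a Sunday; gaps 35, 28, 28 days.
Each is the last Sunday of its month (at least one falls on the 29th or later, ruling out '4th Sunday').
Last Sunday of April 2016: Apr 24 2016.
Last Sunday of May 2016: May 29 2016.
June 2016 ends with Sunday Jun 26 2016.

Jun 26 2016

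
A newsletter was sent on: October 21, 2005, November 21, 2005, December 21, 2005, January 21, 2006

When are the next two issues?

Each date is the 21st; the gaps (31, 30, 31) track the month lengths.
The rule is the 21st of each month.
February 2006: February 21, 2006.
March 2006: March 21, 2006.

February 21, 2006; March 21, 2006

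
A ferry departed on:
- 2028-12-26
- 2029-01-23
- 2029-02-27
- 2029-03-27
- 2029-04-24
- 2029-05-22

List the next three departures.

Gaps: 28, 35, 28, 28, 28 days — a mix of 28 and 35. Every date is a Tuesday.
Each is the 4th Tuesday of its month.
June 2029 — 4th Tuesday is 2029-06-26.
July 2029 — 4th Tuesday is 2029-07-24.
4th Tuesday of August 2029: 2029-08-28.

2029-06-26, 2029-07-24, 2029-08-28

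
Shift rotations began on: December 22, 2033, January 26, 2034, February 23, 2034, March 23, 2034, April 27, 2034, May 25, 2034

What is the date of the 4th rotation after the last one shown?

Gaps: 35, 28, 28, 35, 28 days — a mix of 28 and 35. Every date is a Thursday.
Each is the 4th Thursday of its month.
June 2034 — 4th Thursday is June 22, 2034.
July 2034 — 4th Thursday is July 27, 2034.
August 2034 — 4th Thursday is August 24, 2034.
September 2034 — 4th Thursday is September 28, 2034.

September 28, 2034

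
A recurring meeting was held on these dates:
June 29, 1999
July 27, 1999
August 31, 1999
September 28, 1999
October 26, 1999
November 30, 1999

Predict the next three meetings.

December 28, 1999; January 25, 2000; February 29, 2000

All Tuesdays; the gaps (28, 35, 28, 28, 35) vary with month length.
This is the last Tuesday of each month.
Last Tuesday of December 1999: December 28, 1999.
January 2000 ends with Tuesday January 25, 2000.
February 2000 ends with Tuesday February 29, 2000.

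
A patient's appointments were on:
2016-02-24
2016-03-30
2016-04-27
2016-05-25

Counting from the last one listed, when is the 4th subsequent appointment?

2016-09-28

All Wednesdays; the gaps (35, 28, 28) vary with month length.
This is the last Wednesday of each month.
Last Wednesday of June 2016: 2016-06-29.
Last Wednesday of July 2016: 2016-07-27.
August 2016 ends with Wednesday 2016-08-31.
September 2016 ends with Wednesday 2016-09-28.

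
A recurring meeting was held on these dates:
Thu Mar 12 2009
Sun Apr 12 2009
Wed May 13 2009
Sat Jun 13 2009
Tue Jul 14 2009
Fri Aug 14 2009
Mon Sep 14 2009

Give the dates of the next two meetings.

Thu Oct 15 2009, Sun Nov 15 2009

Gaps between consecutive events: 31, 31, 31, 31, 31, 31 days — a constant 31-day interval.
Mon Sep 14 2009 + 31 days = Thu Oct 15 2009.
Thu Oct 15 2009 + 31 days = Sun Nov 15 2009.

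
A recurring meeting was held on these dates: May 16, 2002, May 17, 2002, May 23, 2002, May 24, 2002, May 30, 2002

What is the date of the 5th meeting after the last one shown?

Every event lands on a Thursday or Friday (gaps cycle 1, 6, 1, 6).
So the schedule is: every Thursday and Friday.
Next Friday: May 31, 2002.
Next Thursday: June 6, 2002.
The following Friday is June 7, 2002.
The following Thursday is June 13, 2002.
The following Friday is June 14, 2002.

June 14, 2002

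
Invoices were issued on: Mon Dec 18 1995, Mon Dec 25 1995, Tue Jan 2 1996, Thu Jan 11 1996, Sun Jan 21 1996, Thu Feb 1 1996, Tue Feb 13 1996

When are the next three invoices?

Intervals are 7, 8, 9, 10, 11, 12 days — an arithmetic progression with common difference 1.
Next gap: 13 days. Tue Feb 13 1996 + 13 days = Mon Feb 26 1996.
Next gap: 14 days. Mon Feb 26 1996 + 14 days = Mon Mar 11 1996.
Next gap: 15 days. Mon Mar 11 1996 + 15 days = Tue Mar 26 1996.

Mon Feb 26 1996, Mon Mar 11 1996, Tue Mar 26 1996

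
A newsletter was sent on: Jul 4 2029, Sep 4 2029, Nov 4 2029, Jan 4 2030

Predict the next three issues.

Gaps: 62, 61, 61 days — not constant. Every event is on the 4th of the month.
Pattern: the 4th of every 2 months.
Next: March 2030 → Mar 4 2030.
Next: May 2030 → May 4 2030.
July 2030: Jul 4 2030.

Mar 4 2030, May 4 2030, Jul 4 2030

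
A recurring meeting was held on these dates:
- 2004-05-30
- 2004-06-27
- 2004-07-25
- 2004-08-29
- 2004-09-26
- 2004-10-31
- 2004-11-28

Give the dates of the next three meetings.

These are Sundays with 28, 28, 35, 28, 35, 28-day gaps.
Each is the final Sunday of its month — 2004-05-30 is past the 28th, so '4th Sunday' doesn't fit.
Last Sunday of December 2004: 2004-12-26.
January 2005 ends with Sunday 2005-01-30.
Last Sunday of February 2005: 2005-02-27.

2004-12-26, 2005-01-30, 2005-02-27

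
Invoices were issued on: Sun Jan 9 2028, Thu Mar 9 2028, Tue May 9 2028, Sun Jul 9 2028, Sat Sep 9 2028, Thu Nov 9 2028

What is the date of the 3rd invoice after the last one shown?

Wed May 9 2029

Each date is the 9th; the gaps (60, 61, 61, 62, 61) track the month lengths.
The rule is the 9th of every 2 months.
January 2029: Tue Jan 9 2029.
March 2029: Fri Mar 9 2029.
Next: May 2029 → Wed May 9 2029.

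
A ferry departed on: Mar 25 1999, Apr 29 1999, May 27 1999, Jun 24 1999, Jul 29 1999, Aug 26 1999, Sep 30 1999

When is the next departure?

Oct 28 1999

All Thursdays; the gaps (35, 28, 28, 35, 28, 35) vary with month length.
This is the last Thursday of each month.
October 1999 ends with Thursday Oct 28 1999.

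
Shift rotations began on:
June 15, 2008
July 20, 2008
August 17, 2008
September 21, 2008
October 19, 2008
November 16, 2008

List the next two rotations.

These are Sundays at 28- or 35-day spacing (35, 28, 35, 28, 28).
The pattern: 3rd Sunday of the month.
December 2008 — 3rd Sunday is December 21, 2008.
3rd Sunday of January 2009: January 18, 2009.

December 21, 2008; January 18, 2009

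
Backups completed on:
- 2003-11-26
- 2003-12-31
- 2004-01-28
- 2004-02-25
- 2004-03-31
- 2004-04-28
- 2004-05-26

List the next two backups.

2004-06-30, 2004-07-28

Every date is a Wednesday; gaps 35, 28, 28, 35, 28, 28 days.
Each is the last Wednesday of its month (at least one falls on the 29th or later, ruling out '4th Wednesday').
June 2004 ends with Wednesday 2004-06-30.
July 2004 ends with Wednesday 2004-07-28.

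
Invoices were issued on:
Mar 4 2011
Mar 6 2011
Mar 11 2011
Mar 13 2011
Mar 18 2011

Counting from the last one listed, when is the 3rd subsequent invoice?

Mar 27 2011

The gap pattern 2, 5, 2, 5 repeats every 2 events.
These are the Fridays and Sundays of each week.
Next Sunday: Mar 20 2011.
Next Friday: Mar 25 2011.
Next Sunday: Mar 27 2011.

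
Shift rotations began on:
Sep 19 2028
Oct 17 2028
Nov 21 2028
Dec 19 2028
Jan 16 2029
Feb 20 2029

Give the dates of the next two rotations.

These are Tuesdays at 28- or 35-day spacing (28, 35, 28, 28, 35).
The pattern: 3rd Tuesday of the month.
March 2029 — 3rd Tuesday is Mar 20 2029.
3rd Tuesday of April 2029: Apr 17 2029.

Mar 20 2029, Apr 17 2029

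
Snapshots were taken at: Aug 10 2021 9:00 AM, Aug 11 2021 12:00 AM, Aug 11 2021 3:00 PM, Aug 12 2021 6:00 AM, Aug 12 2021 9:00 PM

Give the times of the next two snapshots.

Aug 13 2021 12:00 PM, Aug 14 2021 3:00 AM

The interval is a steady 15 hours (15, 15, 15, 15).
Aug 12 2021 9:00 PM + 15 h = Aug 13 2021 12:00 PM.
Aug 13 2021 12:00 PM + 15 h = Aug 14 2021 3:00 AM.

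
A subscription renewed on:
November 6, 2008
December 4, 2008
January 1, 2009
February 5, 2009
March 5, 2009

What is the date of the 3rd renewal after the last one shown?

All dates are Thursdays, 28, 28, 35, 28 days apart.
Specifically, the 1st Thursday of each month.
1st Thursday of April 2009: April 2, 2009.
1st Thursday of May 2009: May 7, 2009.
1st Thursday of June 2009: June 4, 2009.

June 4, 2009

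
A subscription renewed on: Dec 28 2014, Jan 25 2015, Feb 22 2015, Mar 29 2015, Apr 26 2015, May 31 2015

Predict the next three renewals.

Jun 28 2015, Jul 26 2015, Aug 30 2015

All Sundays; the gaps (28, 28, 35, 28, 35) vary with month length.
This is the last Sunday of each month.
June 2015 ends with Sunday Jun 28 2015.
July 2015 ends with Sunday Jul 26 2015.
Last Sunday of August 2015: Aug 30 2015.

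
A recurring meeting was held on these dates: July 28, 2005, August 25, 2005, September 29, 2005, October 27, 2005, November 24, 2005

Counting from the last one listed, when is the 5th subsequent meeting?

These are Thursdays with 28, 35, 28, 28-day gaps.
Each is the final Thursday of its month — September 29, 2005 is past the 28th, so '4th Thursday' doesn't fit.
Last Thursday of December 2005: December 29, 2005.
Last Thursday of January 2006: January 26, 2006.
February 2006 ends with Thursday February 23, 2006.
Last Thursday of March 2006: March 30, 2006.
Last Thursday of April 2006: April 27, 2006.

April 27, 2006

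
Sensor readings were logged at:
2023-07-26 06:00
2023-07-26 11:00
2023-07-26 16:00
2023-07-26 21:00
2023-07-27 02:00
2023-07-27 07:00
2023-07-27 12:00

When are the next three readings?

2023-07-27 17:00, 2023-07-27 22:00, 2023-07-28 03:00

The interval is a steady 5 hours (5, 5, 5, 5, 5, 5).
2023-07-27 12:00 + 5 h = 2023-07-27 17:00.
2023-07-27 17:00 + 5 h = 2023-07-27 22:00.
2023-07-27 22:00 + 5 h = 2023-07-28 03:00.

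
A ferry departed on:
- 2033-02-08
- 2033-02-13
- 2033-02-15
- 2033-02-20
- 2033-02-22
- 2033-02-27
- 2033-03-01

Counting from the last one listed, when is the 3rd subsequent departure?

Gaps: 5, 2, 5, 2, 5, 2 days — not constant, but cyclic with period 2.
The events fall on every Tuesday and Sunday.
Next Sunday: 2033-03-06.
Next Tuesday: 2033-03-08.
The following Sunday is 2033-03-13.

2033-03-13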